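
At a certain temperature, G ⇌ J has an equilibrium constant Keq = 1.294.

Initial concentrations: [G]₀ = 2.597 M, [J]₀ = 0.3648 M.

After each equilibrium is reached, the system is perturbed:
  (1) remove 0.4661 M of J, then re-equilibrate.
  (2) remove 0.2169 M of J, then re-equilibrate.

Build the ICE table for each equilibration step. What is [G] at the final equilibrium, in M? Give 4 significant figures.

Q₀ = 0.1405 vs Keq = 1.294 ⇒ Q<K, forward
Step 1:
                    G           J
  I             2.597      0.3648
  C            -1.306       1.306
  E             1.291       1.671
  solve Keq expr → x = 1.306; check Q = 1.294
Then remove 0.4661 M of J.
Step 2:
                    G           J
  I             1.291       1.205
  C           -0.2032      0.2032
  E             1.088       1.408
  solve Keq expr → x = 0.2032; check Q = 1.294
Then remove 0.2169 M of J.
Step 3:
                    G           J
  I             1.088       1.191
  C          -0.09455     0.09455
  E            0.9934       1.285
  solve Keq expr → x = 0.09455; check Q = 1.294

[G]_eq = 0.9934 M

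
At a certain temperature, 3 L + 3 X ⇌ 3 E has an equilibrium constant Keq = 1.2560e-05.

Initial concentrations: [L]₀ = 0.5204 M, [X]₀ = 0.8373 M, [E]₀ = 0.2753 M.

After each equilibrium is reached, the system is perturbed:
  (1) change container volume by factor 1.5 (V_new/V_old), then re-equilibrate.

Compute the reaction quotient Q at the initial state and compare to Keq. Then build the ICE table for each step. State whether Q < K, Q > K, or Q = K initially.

Q₀ = 0.2522 vs Keq = 1.2560e-05 ⇒ Q>K, reverse
Step 1:
                    L           X           E
  I            0.5204      0.8373      0.2753
  C            0.2556      0.2556     -0.2556
  E             0.776       1.093     0.01971
  solve Keq expr → x = -0.0852; check Q = 1.2560e-05
Then change container volume by factor 1.5 (V_new/V_old).
Step 2:
                    L           X           E
  I            0.5173      0.7286     0.01314
  C          0.004257    0.004257   -0.004257
  E            0.5216      0.7328    0.008885
  solve Keq expr → x = -0.001419; check Q = 1.2560e-05

Q₀ = 0.2522; Q > K (proceeds reverse)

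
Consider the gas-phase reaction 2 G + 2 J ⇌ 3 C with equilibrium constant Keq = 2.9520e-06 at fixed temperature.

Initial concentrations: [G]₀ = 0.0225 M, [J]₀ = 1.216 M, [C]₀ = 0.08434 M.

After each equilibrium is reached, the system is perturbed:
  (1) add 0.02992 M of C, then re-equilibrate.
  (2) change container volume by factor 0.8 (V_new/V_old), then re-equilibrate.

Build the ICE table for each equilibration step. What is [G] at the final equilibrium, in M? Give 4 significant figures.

Q₀ = 0.8014 vs Keq = 2.9520e-06 ⇒ Q>K, reverse
Step 1:
                    G           J           C
  Initial      0.0225       1.216     0.08434
  Change       0.0542      0.0542     -0.0813
  Equil        0.0767        1.27    0.003037
  solve Keq expr → x = -0.0271; check Q = 2.9520e-06
Then add 0.02992 M of C.
Step 2:
                    G           J           C
  Initial      0.0767        1.27     0.03296
  Change      0.01959     0.01959    -0.02939
  Equil       0.09629        1.29    0.003571
  solve Keq expr → x = -0.009795; check Q = 2.9520e-06
Then change container volume by factor 0.8 (V_new/V_old).
Step 3:
                    G           J           C
  Initial      0.1204       1.612    0.004464
  Change  -2.2548e-04 -2.2548e-04  3.3822e-04
  Equil        0.1201       1.612    0.004802
  solve Keq expr → x = 1.1274e-04; check Q = 2.9520e-06

[G]_eq = 0.1201 M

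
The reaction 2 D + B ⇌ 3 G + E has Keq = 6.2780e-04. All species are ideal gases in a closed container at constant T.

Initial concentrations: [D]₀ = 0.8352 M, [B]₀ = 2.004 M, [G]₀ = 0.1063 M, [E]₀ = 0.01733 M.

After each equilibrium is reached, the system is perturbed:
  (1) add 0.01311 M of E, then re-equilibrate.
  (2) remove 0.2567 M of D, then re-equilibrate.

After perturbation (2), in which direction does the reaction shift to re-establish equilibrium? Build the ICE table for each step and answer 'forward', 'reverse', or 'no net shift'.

Direction: reverse

Q₀ = 1.4891e-05 vs Keq = 6.2780e-04 ⇒ Q<K, forward
Step 1:
                    D           B           G           E
  Initial      0.8352       2.004      0.1063     0.01733
  Change     -0.08181    -0.04091      0.1227     0.04091
  Equil        0.7534       1.963       0.229     0.05824
  solve Keq expr → x = 0.04091; check Q = 6.2780e-04
Then add 0.01311 M of E.
Step 2:
                    D           B           G           E
  Initial      0.7534       1.963       0.229     0.07135
  Change     0.006729    0.003365    -0.01009   -0.003365
  Equil        0.7601       1.966      0.2189     0.06798
  solve Keq expr → x = -0.003365; check Q = 6.2780e-04
Then remove 0.2567 M of D.
Step 3:
                    D           B           G           E
  Initial      0.5034       1.966      0.2189     0.06798
  Change      0.02378     0.01189    -0.03567    -0.01189
  Equil        0.5272       1.978      0.1833     0.05609
  solve Keq expr → x = -0.01189; check Q = 6.2780e-04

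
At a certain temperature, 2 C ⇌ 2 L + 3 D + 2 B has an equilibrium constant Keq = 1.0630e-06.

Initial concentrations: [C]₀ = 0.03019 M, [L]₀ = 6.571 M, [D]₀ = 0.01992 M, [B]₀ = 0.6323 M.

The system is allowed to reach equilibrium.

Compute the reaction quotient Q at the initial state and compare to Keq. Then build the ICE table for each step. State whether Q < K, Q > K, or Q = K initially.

Q₀ = 0.1497 vs Keq = 1.0630e-06 ⇒ Q>K, reverse
Step 1:
                    C           L           D           B
  init        0.03019       6.571     0.01992      0.6323
  Δ           0.01295    -0.01295    -0.01943    -0.01295
  eq          0.04314       6.558  4.9314e-04      0.6193
  solve Keq expr → x = -0.006476; check Q = 1.0630e-06

Q₀ = 0.1497; Q > K (proceeds reverse)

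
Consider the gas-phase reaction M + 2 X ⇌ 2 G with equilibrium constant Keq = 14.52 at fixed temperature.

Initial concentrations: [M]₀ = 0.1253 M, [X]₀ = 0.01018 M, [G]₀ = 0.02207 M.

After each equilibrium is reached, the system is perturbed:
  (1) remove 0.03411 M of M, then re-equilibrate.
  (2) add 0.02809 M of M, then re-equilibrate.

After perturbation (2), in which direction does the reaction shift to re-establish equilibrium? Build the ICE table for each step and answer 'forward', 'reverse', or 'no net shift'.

Q₀ = 37.51 vs Keq = 14.52 ⇒ Q>K, reverse
Step 1:
                    M           X           G
  init         0.1253     0.01018     0.02207
  Δ          0.001748    0.003496   -0.003496
  eq            0.127     0.01368     0.01857
  solve Keq expr → x = -0.001748; check Q = 14.52
Then remove 0.03411 M of M.
Step 2:
                    M           X           G
  init        0.09294     0.01368     0.01857
  Δ        6.0864e-04    0.001217   -0.001217
  eq          0.09355     0.01489     0.01736
  solve Keq expr → x = -6.0864e-04; check Q = 14.52
Then add 0.02809 M of M.
Step 3:
                    M           X           G
  init         0.1216     0.01489     0.01736
  Δ       -5.1442e-04   -0.001029    0.001029
  eq           0.1211     0.01386     0.01839
  solve Keq expr → x = 5.1442e-04; check Q = 14.52

Direction: forward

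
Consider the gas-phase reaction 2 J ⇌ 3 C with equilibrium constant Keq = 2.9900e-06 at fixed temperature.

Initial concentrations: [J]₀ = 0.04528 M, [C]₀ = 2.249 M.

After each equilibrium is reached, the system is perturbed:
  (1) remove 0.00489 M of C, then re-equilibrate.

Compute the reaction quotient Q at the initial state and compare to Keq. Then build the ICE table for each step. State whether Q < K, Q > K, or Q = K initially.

Q₀ = 5548; Q > K (proceeds reverse)

Q₀ = 5548 vs Keq = 2.9900e-06 ⇒ Q>K, reverse
Step 1:
                  J         C
  I         0.04528     2.249
  C           1.487     -2.23
  E           1.532   0.01914
  solve Keq expr → x = -0.7433; check Q = 2.9900e-06
Then remove 0.00489 M of C.
Step 2:
                  J         C
  I           1.532   0.01425
  C       -0.003242  0.004863
  E           1.529   0.01912
  solve Keq expr → x = 0.001621; check Q = 2.9900e-06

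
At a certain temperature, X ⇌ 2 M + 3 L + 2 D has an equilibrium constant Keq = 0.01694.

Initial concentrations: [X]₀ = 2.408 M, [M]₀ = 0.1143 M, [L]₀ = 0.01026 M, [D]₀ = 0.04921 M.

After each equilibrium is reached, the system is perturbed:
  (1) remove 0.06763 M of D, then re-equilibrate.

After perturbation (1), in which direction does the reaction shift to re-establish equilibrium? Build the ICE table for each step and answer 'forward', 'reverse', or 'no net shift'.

Q₀ = 1.4190e-11 vs Keq = 0.01694 ⇒ Q<K, forward
Step 1:
                  X         M         L         D
  I           2.408    0.1143   0.01026   0.04921
  C         -0.2382    0.4765    0.7147    0.4765
  E            2.17    0.5908     0.725    0.5257
  solve Keq expr → x = 0.2382; check Q = 0.01694
Then remove 0.06763 M of D.
Step 2:
                  X         M         L         D
  I            2.17    0.5908     0.725    0.4581
  C       -0.009894   0.01979   0.02968   0.01979
  E            2.16    0.6106    0.7547    0.4779
  solve Keq expr → x = 0.009894; check Q = 0.01694

Direction: forward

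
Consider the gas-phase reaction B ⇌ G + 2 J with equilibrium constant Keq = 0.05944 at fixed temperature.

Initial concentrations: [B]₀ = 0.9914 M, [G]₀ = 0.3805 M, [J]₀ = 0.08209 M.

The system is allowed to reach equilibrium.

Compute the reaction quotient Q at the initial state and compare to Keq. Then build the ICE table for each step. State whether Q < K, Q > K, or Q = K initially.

Q₀ = 0.002586; Q < K (proceeds forward)

Q₀ = 0.002586 vs Keq = 0.05944 ⇒ Q<K, forward
Step 1:
                   B          G          J
  init        0.9914     0.3805    0.08209
  Δ          -0.1198     0.1198     0.2397
  eq          0.8716     0.5003     0.3218
  solve Keq expr → x = 0.1198; check Q = 0.05944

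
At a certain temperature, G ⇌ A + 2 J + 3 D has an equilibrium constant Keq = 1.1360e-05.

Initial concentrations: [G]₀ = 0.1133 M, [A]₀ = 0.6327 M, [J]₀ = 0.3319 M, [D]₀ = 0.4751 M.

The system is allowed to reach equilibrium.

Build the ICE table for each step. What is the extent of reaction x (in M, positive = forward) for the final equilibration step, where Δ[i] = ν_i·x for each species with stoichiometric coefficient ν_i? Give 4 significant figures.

Q₀ = 0.06597 vs Keq = 1.1360e-05 ⇒ Q>K, reverse
Step 1:
                    G           A           J           D
  I            0.1133      0.6327      0.3319      0.4751
  C            0.1266     -0.1266     -0.2531     -0.3797
  E            0.2399      0.5061     0.07876     0.09539
  solve Keq expr → x = -0.1266; check Q = 1.1360e-05

x = -0.1266 M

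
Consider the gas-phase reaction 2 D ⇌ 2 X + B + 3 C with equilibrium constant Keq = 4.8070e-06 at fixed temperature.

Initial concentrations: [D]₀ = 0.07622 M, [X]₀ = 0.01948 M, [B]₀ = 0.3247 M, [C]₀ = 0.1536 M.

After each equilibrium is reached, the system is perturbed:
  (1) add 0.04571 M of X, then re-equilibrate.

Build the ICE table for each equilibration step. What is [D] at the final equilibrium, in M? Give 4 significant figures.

Q₀ = 7.6859e-05 vs Keq = 4.8070e-06 ⇒ Q>K, reverse
Step 1:
                  D         X         B         C
  I         0.07622   0.01948    0.3247    0.1536
  C         0.01252  -0.01252 -0.006258  -0.01877
  E         0.08874  0.006964    0.3184    0.1348
  solve Keq expr → x = -0.006258; check Q = 4.8070e-06
Then add 0.04571 M of X.
Step 2:
                  D         X         B         C
  I         0.08874   0.05267    0.3184    0.1348
  C         0.03311  -0.03311  -0.01655  -0.04966
  E          0.1218   0.01956    0.3019   0.08516
  solve Keq expr → x = -0.01655; check Q = 4.8070e-06

[D]_eq = 0.1218 M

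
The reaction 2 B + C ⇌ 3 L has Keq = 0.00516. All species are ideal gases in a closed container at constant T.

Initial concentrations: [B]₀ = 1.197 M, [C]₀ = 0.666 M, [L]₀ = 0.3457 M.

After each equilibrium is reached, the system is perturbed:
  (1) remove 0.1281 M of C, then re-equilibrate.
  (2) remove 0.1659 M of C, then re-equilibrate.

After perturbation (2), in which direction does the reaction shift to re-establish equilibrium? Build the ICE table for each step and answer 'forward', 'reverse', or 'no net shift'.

Q₀ = 0.04329 vs Keq = 0.00516 ⇒ Q>K, reverse
Step 1:
                   B          C          L
  I            1.197      0.666     0.3457
  C           0.1072    0.05362    -0.1608
  E            1.304     0.7196     0.1849
  solve Keq expr → x = -0.05362; check Q = 0.00516
Then remove 0.1281 M of C.
Step 2:
                   B          C          L
  I            1.304     0.5915     0.1849
  C         0.007141   0.003571   -0.01071
  E            1.311     0.5951     0.1741
  solve Keq expr → x = -0.003571; check Q = 0.00516
Then remove 0.1659 M of C.
Step 3:
                   B          C          L
  I            1.311     0.4292     0.1741
  C          0.01096    0.00548   -0.01644
  E            1.322     0.4347     0.1577
  solve Keq expr → x = -0.00548; check Q = 0.00516

Direction: reverse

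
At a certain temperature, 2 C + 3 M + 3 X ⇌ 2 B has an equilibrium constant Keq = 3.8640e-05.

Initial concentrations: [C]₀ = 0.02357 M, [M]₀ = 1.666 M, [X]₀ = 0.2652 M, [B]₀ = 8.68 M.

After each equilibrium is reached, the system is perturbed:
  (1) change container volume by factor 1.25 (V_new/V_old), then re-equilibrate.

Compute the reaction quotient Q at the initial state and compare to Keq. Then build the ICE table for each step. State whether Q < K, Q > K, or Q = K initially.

Q₀ = 1.5724e+06; Q > K (proceeds reverse)

Q₀ = 1.5724e+06 vs Keq = 3.8640e-05 ⇒ Q>K, reverse
Step 1:
                  C         M         X         B
  init      0.02357     1.666    0.2652      8.68
  Δ           3.503     5.255     5.255    -3.503
  eq          3.527     6.921      5.52     5.177
  solve Keq expr → x = -1.752; check Q = 3.8640e-05
Then change container volume by factor 1.25 (V_new/V_old).
Step 2:
                  C         M         X         B
  init        2.821     5.537     4.416     4.141
  Δ          0.4649    0.6973    0.6973   -0.4649
  eq          3.286     6.234     5.113     3.677
  solve Keq expr → x = -0.2324; check Q = 3.8640e-05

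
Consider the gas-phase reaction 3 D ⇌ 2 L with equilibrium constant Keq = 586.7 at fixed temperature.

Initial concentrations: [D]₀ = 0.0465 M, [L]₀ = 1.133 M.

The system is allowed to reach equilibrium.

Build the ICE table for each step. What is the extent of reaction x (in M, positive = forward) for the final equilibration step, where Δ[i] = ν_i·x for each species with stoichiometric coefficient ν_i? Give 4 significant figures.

Q₀ = 1.2767e+04 vs Keq = 586.7 ⇒ Q>K, reverse
Step 1:
                    D           L
  Initial      0.0465       1.133
  Change      0.07925    -0.05284
  Equil        0.1258        1.08
  solve Keq expr → x = -0.02642; check Q = 586.7

x = -0.02642 M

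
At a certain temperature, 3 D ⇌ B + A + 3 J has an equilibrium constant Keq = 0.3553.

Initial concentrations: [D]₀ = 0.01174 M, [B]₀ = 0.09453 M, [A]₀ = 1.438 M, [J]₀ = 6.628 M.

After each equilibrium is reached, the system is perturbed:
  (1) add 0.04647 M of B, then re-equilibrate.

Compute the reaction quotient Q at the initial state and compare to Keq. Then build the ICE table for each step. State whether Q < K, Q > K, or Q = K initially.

Q₀ = 2.4461e+07 vs Keq = 0.3553 ⇒ Q>K, reverse
Step 1:
                  D         B         A         J
  init      0.01174   0.09453     1.438     6.628
  Δ          0.2835   -0.0945   -0.0945   -0.2835
  eq         0.2953 2.6653e-05     1.343     6.344
  solve Keq expr → x = -0.0945; check Q = 0.3553
Then add 0.04647 M of B.
Step 2:
                  D         B         A         J
  init       0.2953    0.0465     1.343     6.344
  Δ          0.1392   -0.0464   -0.0464   -0.1392
  eq         0.4345 9.4012e-05     1.297     6.205
  solve Keq expr → x = -0.0464; check Q = 0.3553

Q₀ = 2.4461e+07; Q > K (proceeds reverse)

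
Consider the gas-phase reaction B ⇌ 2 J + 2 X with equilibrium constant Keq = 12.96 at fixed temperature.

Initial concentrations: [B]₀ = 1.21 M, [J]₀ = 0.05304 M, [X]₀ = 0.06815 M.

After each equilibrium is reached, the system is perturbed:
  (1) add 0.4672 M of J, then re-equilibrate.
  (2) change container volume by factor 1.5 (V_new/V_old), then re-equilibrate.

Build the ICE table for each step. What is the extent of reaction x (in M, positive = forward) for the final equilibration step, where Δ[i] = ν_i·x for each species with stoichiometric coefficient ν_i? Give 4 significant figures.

Q₀ = 1.0798e-05 vs Keq = 12.96 ⇒ Q<K, forward
Step 1:
                   B          J          X
  I             1.21    0.05304    0.06815
  C          -0.7507      1.501      1.501
  E           0.4593      1.554       1.57
  solve Keq expr → x = 0.7507; check Q = 12.96
Then add 0.4672 M of J.
Step 2:
                   B          J          X
  I           0.4593      2.022       1.57
  C          0.07782    -0.1556    -0.1556
  E           0.5371      1.866      1.414
  solve Keq expr → x = -0.07782; check Q = 12.96
Then change container volume by factor 1.5 (V_new/V_old).
Step 3:
                   B          J          X
  I           0.3581      1.244     0.9426
  C          -0.1202     0.2403     0.2403
  E           0.2379      1.484      1.183
  solve Keq expr → x = 0.1202; check Q = 12.96

x = 0.1202 M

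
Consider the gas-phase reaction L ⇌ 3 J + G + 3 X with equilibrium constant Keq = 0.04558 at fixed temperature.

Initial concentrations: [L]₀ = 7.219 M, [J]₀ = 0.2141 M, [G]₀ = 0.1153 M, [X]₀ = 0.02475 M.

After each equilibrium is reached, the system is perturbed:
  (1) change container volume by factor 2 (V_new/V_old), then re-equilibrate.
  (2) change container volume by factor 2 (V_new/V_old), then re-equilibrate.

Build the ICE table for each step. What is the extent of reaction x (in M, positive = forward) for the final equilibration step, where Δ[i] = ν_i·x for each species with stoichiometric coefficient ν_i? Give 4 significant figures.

Q₀ = 2.3764e-09 vs Keq = 0.04558 ⇒ Q<K, forward
Step 1:
                    L           J           G           X
  Initial       7.219      0.2141      0.1153     0.02475
  Change      -0.2825      0.8476      0.2825      0.8476
  Equil         6.936       1.062      0.3978      0.8724
  solve Keq expr → x = 0.2825; check Q = 0.04558
Then change container volume by factor 2 (V_new/V_old).
Step 2:
                    L           J           G           X
  Initial       3.468      0.5309      0.1989      0.4362
  Change      -0.1321      0.3962      0.1321      0.3962
  Equil         3.336       0.927       0.331      0.8324
  solve Keq expr → x = 0.1321; check Q = 0.04558
Then change container volume by factor 2 (V_new/V_old).
Step 3:
                    L           J           G           X
  Initial       1.668      0.4635      0.1655      0.4162
  Change      -0.1179      0.3538      0.1179      0.3538
  Equil          1.55      0.8173      0.2834        0.77
  solve Keq expr → x = 0.1179; check Q = 0.04558

x = 0.1179 M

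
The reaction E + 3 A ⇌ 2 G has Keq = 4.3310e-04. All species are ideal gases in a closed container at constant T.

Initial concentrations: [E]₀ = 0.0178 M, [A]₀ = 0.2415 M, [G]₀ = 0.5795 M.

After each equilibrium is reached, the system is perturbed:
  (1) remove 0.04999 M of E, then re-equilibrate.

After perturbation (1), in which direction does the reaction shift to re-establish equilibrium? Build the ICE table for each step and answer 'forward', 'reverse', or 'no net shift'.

Direction: reverse

Q₀ = 1339 vs Keq = 4.3310e-04 ⇒ Q>K, reverse
Step 1:
                   E          A          G
  init        0.0178     0.2415     0.5795
  Δ           0.2832     0.8497    -0.5665
  eq           0.301      1.091    0.01302
  solve Keq expr → x = -0.2832; check Q = 4.3310e-04
Then remove 0.04999 M of E.
Step 2:
                   E          A          G
  init        0.2511      1.091    0.01302
  Δ       5.4504e-04   0.001635   -0.00109
  eq          0.2516      1.093    0.01193
  solve Keq expr → x = -5.4504e-04; check Q = 4.3310e-04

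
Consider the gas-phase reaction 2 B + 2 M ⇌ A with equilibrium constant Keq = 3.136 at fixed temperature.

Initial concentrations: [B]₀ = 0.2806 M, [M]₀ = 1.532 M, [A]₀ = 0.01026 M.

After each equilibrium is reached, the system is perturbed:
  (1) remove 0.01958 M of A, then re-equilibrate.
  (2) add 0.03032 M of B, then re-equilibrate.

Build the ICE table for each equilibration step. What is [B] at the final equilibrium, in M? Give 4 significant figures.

[B]_eq = 0.1225 M

Q₀ = 0.05552 vs Keq = 3.136 ⇒ Q<K, forward
Step 1:
                    B           M           A
  Initial      0.2806       1.532     0.01026
  Change      -0.1579     -0.1579     0.07893
  Equil        0.1227       1.374     0.08919
  solve Keq expr → x = 0.07893; check Q = 3.136
Then remove 0.01958 M of A.
Step 2:
                    B           M           A
  Initial      0.1227       1.374     0.06961
  Change    -0.009764   -0.009764    0.004882
  Equil         0.113       1.364      0.0745
  solve Keq expr → x = 0.004882; check Q = 3.136
Then add 0.03032 M of B.
Step 3:
                    B           M           A
  Initial      0.1433       1.364      0.0745
  Change     -0.02082    -0.02082     0.01041
  Equil        0.1225       1.344     0.08491
  solve Keq expr → x = 0.01041; check Q = 3.136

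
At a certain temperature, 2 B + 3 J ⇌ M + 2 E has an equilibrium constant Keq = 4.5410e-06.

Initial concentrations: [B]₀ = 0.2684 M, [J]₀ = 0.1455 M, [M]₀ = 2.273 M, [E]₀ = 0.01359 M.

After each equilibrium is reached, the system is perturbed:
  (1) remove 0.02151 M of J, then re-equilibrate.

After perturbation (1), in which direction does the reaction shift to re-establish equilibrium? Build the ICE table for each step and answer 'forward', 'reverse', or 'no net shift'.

Direction: reverse

Q₀ = 1.892 vs Keq = 4.5410e-06 ⇒ Q>K, reverse
Step 1:
                  B         J         M         E
  Initial    0.2684    0.1455     2.273   0.01359
  Change    0.01356   0.02034 -0.006782  -0.01356
  Equil       0.282    0.1658     2.266 2.6957e-05
  solve Keq expr → x = -0.006782; check Q = 4.5410e-06
Then remove 0.02151 M of J.
Step 2:
                  B         J         M         E
  Initial     0.282    0.1443     2.266 2.6957e-05
  Change  5.0684e-06 7.6026e-06 -2.5342e-06 -5.0684e-06
  Equil       0.282    0.1443     2.266 2.1888e-05
  solve Keq expr → x = -2.5342e-06; check Q = 4.5410e-06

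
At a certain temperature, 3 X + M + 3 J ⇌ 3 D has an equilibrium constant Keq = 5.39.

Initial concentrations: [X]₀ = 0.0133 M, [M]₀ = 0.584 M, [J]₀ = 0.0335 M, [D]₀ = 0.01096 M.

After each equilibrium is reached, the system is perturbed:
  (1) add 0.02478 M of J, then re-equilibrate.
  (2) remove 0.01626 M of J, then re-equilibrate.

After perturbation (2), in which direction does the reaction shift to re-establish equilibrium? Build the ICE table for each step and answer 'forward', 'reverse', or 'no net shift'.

Q₀ = 2.5488e+04 vs Keq = 5.39 ⇒ Q>K, reverse
Step 1:
                    X           M           J           D
  I            0.0133       0.584      0.0335     0.01096
  C          0.009519    0.003173    0.009519   -0.009519
  E           0.02282      0.5872     0.04302    0.001441
  solve Keq expr → x = -0.003173; check Q = 5.39
Then add 0.02478 M of J.
Step 2:
                    X           M           J           D
  I           0.02282      0.5872      0.0678    0.001441
  C       -7.3314e-04 -2.4438e-04 -7.3314e-04  7.3314e-04
  E           0.02209      0.5869     0.06707    0.002174
  solve Keq expr → x = 2.4438e-04; check Q = 5.39
Then remove 0.01626 M of J.
Step 3:
                    X           M           J           D
  I           0.02209      0.5869     0.05081    0.002174
  C        4.7578e-04  1.5859e-04  4.7578e-04 -4.7578e-04
  E           0.02256      0.5871     0.05128    0.001699
  solve Keq expr → x = -1.5859e-04; check Q = 5.39

Direction: reverse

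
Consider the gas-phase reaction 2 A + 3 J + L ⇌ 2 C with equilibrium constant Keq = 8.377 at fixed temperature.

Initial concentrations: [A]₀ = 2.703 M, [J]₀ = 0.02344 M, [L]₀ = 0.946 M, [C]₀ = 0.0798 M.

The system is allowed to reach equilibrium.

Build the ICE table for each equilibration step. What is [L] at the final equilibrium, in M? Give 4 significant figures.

[L]_eq = 0.9523 M

Q₀ = 71.54 vs Keq = 8.377 ⇒ Q>K, reverse
Step 1:
                   A          J          L          C
  init         2.703    0.02344      0.946     0.0798
  Δ          0.01268    0.01902   0.006341   -0.01268
  eq           2.716    0.04246     0.9523    0.06712
  solve Keq expr → x = -0.006341; check Q = 8.377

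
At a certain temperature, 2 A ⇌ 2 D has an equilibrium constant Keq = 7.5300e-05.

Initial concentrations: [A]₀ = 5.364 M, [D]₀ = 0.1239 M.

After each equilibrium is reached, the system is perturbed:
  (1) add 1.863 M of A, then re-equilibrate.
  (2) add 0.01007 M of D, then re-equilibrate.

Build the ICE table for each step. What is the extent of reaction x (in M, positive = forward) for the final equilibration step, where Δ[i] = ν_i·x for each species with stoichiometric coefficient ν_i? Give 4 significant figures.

Q₀ = 5.3354e-04 vs Keq = 7.5300e-05 ⇒ Q>K, reverse
Step 1:
                  A         D
  Initial     5.364    0.1239
  Change    0.07669  -0.07669
  Equil       5.441   0.04721
  solve Keq expr → x = -0.03834; check Q = 7.5300e-05
Then add 1.863 M of A.
Step 2:
                  A         D
  Initial     7.304   0.04721
  Change   -0.01603   0.01603
  Equil       7.288   0.06324
  solve Keq expr → x = 0.008014; check Q = 7.5300e-05
Then add 0.01007 M of D.
Step 3:
                  A         D
  Initial     7.288   0.07331
  Change   0.009983 -0.009983
  Equil       7.298   0.06333
  solve Keq expr → x = -0.004992; check Q = 7.5300e-05

x = -0.004992 M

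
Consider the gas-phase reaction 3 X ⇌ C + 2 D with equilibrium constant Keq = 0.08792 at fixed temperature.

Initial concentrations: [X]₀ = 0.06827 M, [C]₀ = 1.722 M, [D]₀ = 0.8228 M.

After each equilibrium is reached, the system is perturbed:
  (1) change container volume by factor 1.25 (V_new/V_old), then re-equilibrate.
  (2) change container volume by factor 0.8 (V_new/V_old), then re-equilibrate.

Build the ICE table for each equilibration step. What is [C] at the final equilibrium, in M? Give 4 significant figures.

Q₀ = 3664 vs Keq = 0.08792 ⇒ Q>K, reverse
Step 1:
                    X           C           D
  Initial     0.06827       1.722      0.8228
  Change       0.8867     -0.2956     -0.5911
  Equil         0.955       1.426      0.2317
  solve Keq expr → x = -0.2956; check Q = 0.08792
Then change container volume by factor 1.25 (V_new/V_old).
Step 2:
                    X           C           D
  Initial       0.764       1.141      0.1853
  Change            0           0           0
  Equil         0.764       1.141      0.1853
  solve Keq expr → x = 0; check Q = 0.08792
Then change container volume by factor 0.8 (V_new/V_old).
Step 3:
                    X           C           D
  Initial       0.955       1.426      0.2317
  Change            0           0           0
  Equil         0.955       1.426      0.2317
  solve Keq expr → x = 0; check Q = 0.08792

[C]_eq = 1.426 M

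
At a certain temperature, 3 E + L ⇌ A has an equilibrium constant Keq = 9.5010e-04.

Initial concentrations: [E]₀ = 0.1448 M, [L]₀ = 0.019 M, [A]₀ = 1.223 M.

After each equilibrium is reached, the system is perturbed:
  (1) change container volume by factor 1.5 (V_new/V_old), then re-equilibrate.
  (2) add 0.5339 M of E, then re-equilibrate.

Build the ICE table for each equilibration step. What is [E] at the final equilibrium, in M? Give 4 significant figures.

[E]_eq = 3.013 M

Q₀ = 2.1202e+04 vs Keq = 9.5010e-04 ⇒ Q>K, reverse
Step 1:
                  E         L         A
  I          0.1448     0.019     1.223
  C           3.505     1.168    -1.168
  E           3.649     1.187   0.05482
  solve Keq expr → x = -1.168; check Q = 9.5010e-04
Then change container volume by factor 1.5 (V_new/V_old).
Step 2:
                  E         L         A
  I           2.433    0.7915   0.03655
  C         0.07305   0.02435  -0.02435
  E           2.506    0.8158    0.0122
  solve Keq expr → x = -0.02435; check Q = 9.5010e-04
Then add 0.5339 M of E.
Step 3:
                  E         L         A
  I            3.04    0.8158    0.0122
  C        -0.02636 -0.008785  0.008785
  E           3.013     0.807   0.02098
  solve Keq expr → x = 0.008785; check Q = 9.5010e-04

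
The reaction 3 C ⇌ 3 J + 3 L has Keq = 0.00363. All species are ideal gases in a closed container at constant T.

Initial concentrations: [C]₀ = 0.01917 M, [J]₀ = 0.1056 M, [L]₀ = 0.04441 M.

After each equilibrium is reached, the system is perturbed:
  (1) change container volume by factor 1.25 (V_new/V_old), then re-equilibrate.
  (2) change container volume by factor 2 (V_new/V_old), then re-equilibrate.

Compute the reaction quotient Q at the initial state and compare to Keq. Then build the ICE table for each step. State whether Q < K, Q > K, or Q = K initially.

Q₀ = 0.01464 vs Keq = 0.00363 ⇒ Q>K, reverse
Step 1:
                    C           J           L
  Initial     0.01917      0.1056     0.04441
  Change     0.005854   -0.005854   -0.005854
  Equil       0.02502     0.09975     0.03856
  solve Keq expr → x = -0.001951; check Q = 0.00363
Then change container volume by factor 1.25 (V_new/V_old).
Step 2:
                    C           J           L
  Initial     0.02002      0.0798     0.03084
  Change    -0.002308    0.002308    0.002308
  Equil       0.01771      0.0821     0.03315
  solve Keq expr → x = 7.6925e-04; check Q = 0.00363
Then change container volume by factor 2 (V_new/V_old).
Step 3:
                    C           J           L
  Initial    0.008856     0.04105     0.01658
  Change    -0.003173    0.003173    0.003173
  Equil      0.005683     0.04423     0.01975
  solve Keq expr → x = 0.001058; check Q = 0.00363

Q₀ = 0.01464; Q > K (proceeds reverse)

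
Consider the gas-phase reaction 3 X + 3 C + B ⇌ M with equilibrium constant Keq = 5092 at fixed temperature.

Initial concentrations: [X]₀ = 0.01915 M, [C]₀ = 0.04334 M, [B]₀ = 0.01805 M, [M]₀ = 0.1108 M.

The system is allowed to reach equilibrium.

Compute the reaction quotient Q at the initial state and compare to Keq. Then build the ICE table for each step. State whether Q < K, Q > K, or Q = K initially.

Q₀ = 1.0737e+10 vs Keq = 5092 ⇒ Q>K, reverse
Step 1:
                   X          C          B          M
  Initial    0.01915    0.04334    0.01805     0.1108
  Change      0.1896     0.1896    0.06321   -0.06321
  Equil       0.2088      0.233    0.08126    0.04759
  solve Keq expr → x = -0.06321; check Q = 5092

Q₀ = 1.0737e+10; Q > K (proceeds reverse)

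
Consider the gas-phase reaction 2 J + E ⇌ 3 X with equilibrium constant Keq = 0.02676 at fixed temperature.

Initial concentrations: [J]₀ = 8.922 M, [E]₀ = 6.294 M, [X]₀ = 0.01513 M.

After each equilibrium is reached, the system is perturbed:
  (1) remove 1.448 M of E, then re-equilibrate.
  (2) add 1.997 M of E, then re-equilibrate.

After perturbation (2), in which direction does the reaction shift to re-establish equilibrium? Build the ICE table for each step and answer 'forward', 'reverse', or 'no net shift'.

Q₀ = 6.9130e-09 vs Keq = 0.02676 ⇒ Q<K, forward
Step 1:
                   J          E          X
  Initial      8.922      6.294    0.01513
  Change      -1.356     -0.678      2.034
  Equil        7.566      5.616      2.049
  solve Keq expr → x = 0.678; check Q = 0.02676
Then remove 1.448 M of E.
Step 2:
                   J          E          X
  Initial      7.566      4.168      2.049
  Change      0.1116    0.05578    -0.1674
  Equil        7.678      4.224      1.882
  solve Keq expr → x = -0.05578; check Q = 0.02676
Then add 1.997 M of E.
Step 3:
                   J          E          X
  Initial      7.678      6.221      1.882
  Change     -0.1487   -0.07434      0.223
  Equil        7.529      6.146      2.105
  solve Keq expr → x = 0.07434; check Q = 0.02676

Direction: forward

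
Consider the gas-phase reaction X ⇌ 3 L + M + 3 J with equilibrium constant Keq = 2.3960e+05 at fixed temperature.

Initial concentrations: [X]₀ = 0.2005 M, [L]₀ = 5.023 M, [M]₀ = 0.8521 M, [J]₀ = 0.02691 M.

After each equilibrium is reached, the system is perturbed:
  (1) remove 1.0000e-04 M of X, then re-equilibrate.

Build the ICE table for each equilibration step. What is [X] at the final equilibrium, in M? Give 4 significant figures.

Q₀ = 0.0105 vs Keq = 2.3960e+05 ⇒ Q<K, forward
Step 1:
                   X          L          M          J
  I           0.2005      5.023     0.8521    0.02691
  C          -0.2003     0.6009     0.2003     0.6009
  E       1.9335e-04      5.624      1.052     0.6278
  solve Keq expr → x = 0.2003; check Q = 2.3960e+05
Then remove 1.0000e-04 M of X.
Step 2:
                   X          L          M          J
  I       9.3348e-05      5.624      1.052     0.6278
  C       9.9675e-05 -2.9902e-04 -9.9675e-05 -2.9902e-04
  E       1.9302e-04      5.624      1.052     0.6275
  solve Keq expr → x = -9.9675e-05; check Q = 2.3960e+05

[X]_eq = 1.9302e-04 M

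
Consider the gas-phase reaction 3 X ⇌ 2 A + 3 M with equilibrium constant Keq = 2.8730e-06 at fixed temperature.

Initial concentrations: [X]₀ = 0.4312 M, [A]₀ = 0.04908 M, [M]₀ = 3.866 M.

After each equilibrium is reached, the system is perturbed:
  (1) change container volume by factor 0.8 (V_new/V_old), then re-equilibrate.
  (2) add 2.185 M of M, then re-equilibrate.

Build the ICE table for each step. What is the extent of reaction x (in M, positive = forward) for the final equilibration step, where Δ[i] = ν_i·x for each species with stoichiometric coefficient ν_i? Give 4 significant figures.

Q₀ = 1.736 vs Keq = 2.8730e-06 ⇒ Q>K, reverse
Step 1:
                    X           A           M
  init         0.4312     0.04908       3.866
  Δ            0.0735      -0.049     -0.0735
  eq           0.5047  8.2286e-05       3.793
  solve Keq expr → x = -0.0245; check Q = 2.8730e-06
Then change container volume by factor 0.8 (V_new/V_old).
Step 2:
                    X           A           M
  init         0.6309  1.0286e-04       4.741
  Δ        3.0847e-05 -2.0565e-05 -3.0847e-05
  eq           0.6309  8.2293e-05       4.741
  solve Keq expr → x = -1.0282e-05; check Q = 2.8730e-06
Then add 2.185 M of M.
Step 3:
                    X           A           M
  init         0.6309  8.2293e-05       6.926
  Δ        5.3523e-05 -3.5682e-05 -5.3523e-05
  eq            0.631  4.6611e-05       6.926
  solve Keq expr → x = -1.7841e-05; check Q = 2.8730e-06

x = -1.7841e-05 M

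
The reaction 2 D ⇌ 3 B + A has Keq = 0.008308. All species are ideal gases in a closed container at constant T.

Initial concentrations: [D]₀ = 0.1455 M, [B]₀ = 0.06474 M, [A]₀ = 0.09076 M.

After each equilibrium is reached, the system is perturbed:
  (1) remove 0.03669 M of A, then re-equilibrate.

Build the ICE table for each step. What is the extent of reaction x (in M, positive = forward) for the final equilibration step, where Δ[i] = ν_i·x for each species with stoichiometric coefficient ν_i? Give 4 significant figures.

Q₀ = 0.001163 vs Keq = 0.008308 ⇒ Q<K, forward
Step 1:
                   D          B          A
  init        0.1455    0.06474    0.09076
  Δ         -0.02637    0.03955    0.01318
  eq          0.1191     0.1043     0.1039
  solve Keq expr → x = 0.01318; check Q = 0.008308
Then remove 0.03669 M of A.
Step 2:
                   D          B          A
  init        0.1191     0.1043    0.06725
  Δ        -0.006622   0.009933   0.003311
  eq          0.1125     0.1142    0.07057
  solve Keq expr → x = 0.003311; check Q = 0.008308

x = 0.003311 M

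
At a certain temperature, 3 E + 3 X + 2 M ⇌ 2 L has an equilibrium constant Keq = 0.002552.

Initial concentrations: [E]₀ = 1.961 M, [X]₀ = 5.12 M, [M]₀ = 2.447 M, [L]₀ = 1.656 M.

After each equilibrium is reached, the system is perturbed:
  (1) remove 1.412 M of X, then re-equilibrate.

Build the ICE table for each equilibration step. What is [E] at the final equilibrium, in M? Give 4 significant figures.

Q₀ = 4.5249e-04 vs Keq = 0.002552 ⇒ Q<K, forward
Step 1:
                  E         X         M         L
  I           1.961      5.12     2.447     1.656
  C         -0.4696   -0.4696   -0.3131    0.3131
  E           1.491      4.65     2.134     1.969
  solve Keq expr → x = 0.1565; check Q = 0.002552
Then remove 1.412 M of X.
Step 2:
                  E         X         M         L
  I           1.491     3.238     2.134     1.969
  C          0.2681    0.2681    0.1787   -0.1787
  E           1.759     3.506     2.313      1.79
  solve Keq expr → x = -0.08936; check Q = 0.002552

[E]_eq = 1.759 M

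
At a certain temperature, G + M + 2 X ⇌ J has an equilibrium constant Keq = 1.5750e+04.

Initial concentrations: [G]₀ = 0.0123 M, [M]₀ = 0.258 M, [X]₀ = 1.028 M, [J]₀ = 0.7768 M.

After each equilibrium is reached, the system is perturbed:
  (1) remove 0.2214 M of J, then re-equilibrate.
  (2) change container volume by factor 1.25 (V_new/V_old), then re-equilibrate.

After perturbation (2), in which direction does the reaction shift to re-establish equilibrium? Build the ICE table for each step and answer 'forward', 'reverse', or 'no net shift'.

Q₀ = 231.6 vs Keq = 1.5750e+04 ⇒ Q<K, forward
Step 1:
                    G           M           X           J
  init         0.0123       0.258       1.028      0.7768
  Δ           -0.0121     -0.0121     -0.0242      0.0121
  eq       2.0215e-04      0.2459       1.004      0.7889
  solve Keq expr → x = 0.0121; check Q = 1.5750e+04
Then remove 0.2214 M of J.
Step 2:
                    G           M           X           J
  init     2.0215e-04      0.2459       1.004      0.5675
  Δ       -5.6652e-05 -5.6652e-05 -1.1330e-04  5.6652e-05
  eq       1.4550e-04      0.2458       1.004      0.5676
  solve Keq expr → x = 5.6652e-05; check Q = 1.5750e+04
Then change container volume by factor 1.25 (V_new/V_old).
Step 3:
                    G           M           X           J
  init     1.1640e-04      0.1967       0.803       0.454
  Δ        1.1064e-04  1.1064e-04  2.2127e-04 -1.1064e-04
  eq       2.2704e-04      0.1968      0.8032      0.4539
  solve Keq expr → x = -1.1064e-04; check Q = 1.5750e+04

Direction: reverse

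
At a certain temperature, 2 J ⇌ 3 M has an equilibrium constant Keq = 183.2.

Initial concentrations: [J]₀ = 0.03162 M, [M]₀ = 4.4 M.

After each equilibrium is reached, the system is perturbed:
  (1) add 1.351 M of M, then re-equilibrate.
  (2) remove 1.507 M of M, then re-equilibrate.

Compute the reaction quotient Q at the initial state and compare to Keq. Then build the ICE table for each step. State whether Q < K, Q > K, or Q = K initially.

Q₀ = 8.5199e+04; Q > K (proceeds reverse)

Q₀ = 8.5199e+04 vs Keq = 183.2 ⇒ Q>K, reverse
Step 1:
                  J         M
  I         0.03162       4.4
  C          0.4875   -0.7313
  E          0.5192     3.669
  solve Keq expr → x = -0.2438; check Q = 183.2
Then add 1.351 M of M.
Step 2:
                  J         M
  I          0.5192      5.02
  C          0.2282   -0.3423
  E          0.7474     4.677
  solve Keq expr → x = -0.1141; check Q = 183.2
Then remove 1.507 M of M.
Step 3:
                  J         M
  I          0.7474      3.17
  C         -0.2532    0.3798
  E          0.4942      3.55
  solve Keq expr → x = 0.1266; check Q = 183.2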